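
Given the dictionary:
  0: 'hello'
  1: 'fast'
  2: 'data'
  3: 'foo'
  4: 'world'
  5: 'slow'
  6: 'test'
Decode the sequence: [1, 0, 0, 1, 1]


Look up each index in the dictionary:
  1 -> 'fast'
  0 -> 'hello'
  0 -> 'hello'
  1 -> 'fast'
  1 -> 'fast'

Decoded: "fast hello hello fast fast"


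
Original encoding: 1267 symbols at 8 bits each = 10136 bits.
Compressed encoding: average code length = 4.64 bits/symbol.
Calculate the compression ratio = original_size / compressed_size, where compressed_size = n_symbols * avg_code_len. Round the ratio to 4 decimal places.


original_size = n_symbols * orig_bits = 1267 * 8 = 10136 bits
compressed_size = n_symbols * avg_code_len = 1267 * 4.64 = 5878.88 bits
ratio = original_size / compressed_size = 10136 / 5878.88 = 1.7241

Compression ratio = 1.7241


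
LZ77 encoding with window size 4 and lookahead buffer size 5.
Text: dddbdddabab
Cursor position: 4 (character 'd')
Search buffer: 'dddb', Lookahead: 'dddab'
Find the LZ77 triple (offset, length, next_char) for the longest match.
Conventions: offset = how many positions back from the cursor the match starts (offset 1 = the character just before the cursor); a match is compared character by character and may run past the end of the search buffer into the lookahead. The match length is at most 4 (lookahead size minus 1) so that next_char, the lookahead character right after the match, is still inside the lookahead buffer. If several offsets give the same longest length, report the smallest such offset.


Try each offset into the search buffer:
  offset=1 (pos 3, char 'b'): match length 0
  offset=2 (pos 2, char 'd'): match length 1
  offset=3 (pos 1, char 'd'): match length 2
  offset=4 (pos 0, char 'd'): match length 3
Longest match has length 3 at offset 4.
next_char = character at position 4 + 3 = 7 -> 'a'

Best match: offset=4, length=3 (matching 'ddd' starting at position 0)
LZ77 triple: (4, 3, 'a')


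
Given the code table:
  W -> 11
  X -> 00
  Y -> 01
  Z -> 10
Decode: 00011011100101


Decoding:
00 -> X
01 -> Y
10 -> Z
11 -> W
10 -> Z
01 -> Y
01 -> Y


Result: XYZWZYY


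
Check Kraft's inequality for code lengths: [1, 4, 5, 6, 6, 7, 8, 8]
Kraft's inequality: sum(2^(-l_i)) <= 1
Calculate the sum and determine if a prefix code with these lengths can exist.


Sum = 2^(-1) + 2^(-4) + 2^(-5) + 2^(-6) + 2^(-6) + 2^(-7) + 2^(-8) + 2^(-8)
    = 0.5 + 0.0625 + 0.03125 + 0.015625 + 0.015625 + 0.0078125 + 0.00390625 + 0.00390625
    = 164/256 = 0.640625
Since 0.640625 <= 1, Kraft's inequality IS satisfied.
A prefix code with these lengths CAN exist.

Kraft sum = 0.640625. Satisfied.


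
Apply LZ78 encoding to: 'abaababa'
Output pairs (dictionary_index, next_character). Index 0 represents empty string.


LZ78 encoding steps:
Dictionary: {0: ''}
Step 1: w='' (idx 0), next='a' -> output (0, 'a'), add 'a' as idx 1
Step 2: w='' (idx 0), next='b' -> output (0, 'b'), add 'b' as idx 2
Step 3: w='a' (idx 1), next='a' -> output (1, 'a'), add 'aa' as idx 3
Step 4: w='b' (idx 2), next='a' -> output (2, 'a'), add 'ba' as idx 4
Step 5: w='ba' (idx 4), end of input -> output (4, '')


Encoded: [(0, 'a'), (0, 'b'), (1, 'a'), (2, 'a'), (4, '')]


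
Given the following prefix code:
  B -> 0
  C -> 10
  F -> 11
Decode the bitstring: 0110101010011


Decoding step by step:
Bits 0 -> B
Bits 11 -> F
Bits 0 -> B
Bits 10 -> C
Bits 10 -> C
Bits 10 -> C
Bits 0 -> B
Bits 11 -> F


Decoded message: BFBCCCBF


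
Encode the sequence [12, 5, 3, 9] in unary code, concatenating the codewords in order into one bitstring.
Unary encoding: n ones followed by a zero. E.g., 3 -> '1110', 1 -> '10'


Encode each number as n ones followed by a terminating 0:
  12 -> 1111111111110 (13 bits)
  5 -> 111110 (6 bits)
  3 -> 1110 (4 bits)
  9 -> 1111111110 (10 bits)
Total length = 13 + 6 + 4 + 10 = 33 bits.

Unary([12, 5, 3, 9]) = 111111111111011111011101111111110 (33 bits)


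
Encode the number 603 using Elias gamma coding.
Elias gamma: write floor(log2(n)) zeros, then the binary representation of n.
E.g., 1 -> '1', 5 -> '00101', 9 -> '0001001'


num_bits = floor(log2(603)) + 1 = 10
leading_zeros = num_bits - 1 = 9
binary(603) = 1001011011

Elias gamma(603) = '000000000' + '1001011011' = 0000000001001011011 (19 bits)


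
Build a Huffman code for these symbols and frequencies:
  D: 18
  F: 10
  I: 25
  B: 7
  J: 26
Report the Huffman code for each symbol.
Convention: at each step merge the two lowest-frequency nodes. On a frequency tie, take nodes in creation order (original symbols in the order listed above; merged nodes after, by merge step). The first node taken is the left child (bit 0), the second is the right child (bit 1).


Huffman tree construction:
Step 1: Merge B(7) + F(10) = 17
Step 2: Merge (B+F)(17) + D(18) = 35
Step 3: Merge I(25) + J(26) = 51
Step 4: Merge ((B+F)+D)(35) + (I+J)(51) = 86
Read each symbol's code off the tree from the root (left child = 0, right child = 1).

Codes:
  D: 01 (length 2)
  F: 001 (length 3)
  I: 10 (length 2)
  B: 000 (length 3)
  J: 11 (length 2)
Average code length: 189/86 = 2.1977 bits/symbol


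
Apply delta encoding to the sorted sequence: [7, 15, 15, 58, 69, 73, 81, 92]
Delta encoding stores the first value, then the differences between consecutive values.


First value: 7
Deltas:
  15 - 7 = 8
  15 - 15 = 0
  58 - 15 = 43
  69 - 58 = 11
  73 - 69 = 4
  81 - 73 = 8
  92 - 81 = 11


Delta encoded: [7, 8, 0, 43, 11, 4, 8, 11]


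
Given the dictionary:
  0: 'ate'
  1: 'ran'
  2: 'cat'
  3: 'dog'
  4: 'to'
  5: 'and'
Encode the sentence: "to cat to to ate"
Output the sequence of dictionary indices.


Look up each word in the dictionary:
  'to' -> 4
  'cat' -> 2
  'to' -> 4
  'to' -> 4
  'ate' -> 0

Encoded: [4, 2, 4, 4, 0]


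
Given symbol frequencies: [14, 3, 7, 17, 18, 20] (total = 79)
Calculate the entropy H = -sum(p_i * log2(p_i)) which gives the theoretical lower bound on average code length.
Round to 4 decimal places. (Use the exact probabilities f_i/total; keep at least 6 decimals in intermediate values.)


Per-symbol terms -p_i * log2(p_i) with p_i = f_i/79:
  p = 14/79 = 0.177215: log2(p) = -2.496426, -p*log2(p) = 0.442405
  p = 3/79 = 0.037975: log2(p) = -4.718818, -p*log2(p) = 0.179196
  p = 7/79 = 0.088608: log2(p) = -3.496426, -p*log2(p) = 0.309810
  p = 17/79 = 0.215190: log2(p) = -2.216318, -p*log2(p) = 0.476929
  p = 18/79 = 0.227848: log2(p) = -2.133856, -p*log2(p) = 0.486195
  p = 20/79 = 0.253165: log2(p) = -1.981853, -p*log2(p) = 0.501735
H = 0.442405 + 0.179196 + 0.309810 + 0.476929 + 0.486195 + 0.501735 = 2.396270

H = 2.3963 bits/symbol


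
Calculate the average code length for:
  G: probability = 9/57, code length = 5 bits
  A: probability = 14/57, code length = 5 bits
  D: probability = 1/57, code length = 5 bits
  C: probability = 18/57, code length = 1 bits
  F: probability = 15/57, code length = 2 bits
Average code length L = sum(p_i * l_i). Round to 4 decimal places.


Weighted contributions p_i * l_i:
  G: (9/57) * 5 = 45/57
  A: (14/57) * 5 = 70/57
  D: (1/57) * 5 = 5/57
  C: (18/57) * 1 = 18/57
  F: (15/57) * 2 = 30/57
Sum = (45 + 70 + 5 + 18 + 30)/57 = 168/57

L = 168/57 = 2.9474 bits/symbol


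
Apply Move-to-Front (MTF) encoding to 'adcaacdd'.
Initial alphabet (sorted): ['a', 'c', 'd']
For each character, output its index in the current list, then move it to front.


MTF encoding:
'a': index 0 in ['a', 'c', 'd'] -> ['a', 'c', 'd']
'd': index 2 in ['a', 'c', 'd'] -> ['d', 'a', 'c']
'c': index 2 in ['d', 'a', 'c'] -> ['c', 'd', 'a']
'a': index 2 in ['c', 'd', 'a'] -> ['a', 'c', 'd']
'a': index 0 in ['a', 'c', 'd'] -> ['a', 'c', 'd']
'c': index 1 in ['a', 'c', 'd'] -> ['c', 'a', 'd']
'd': index 2 in ['c', 'a', 'd'] -> ['d', 'c', 'a']
'd': index 0 in ['d', 'c', 'a'] -> ['d', 'c', 'a']


Output: [0, 2, 2, 2, 0, 1, 2, 0]


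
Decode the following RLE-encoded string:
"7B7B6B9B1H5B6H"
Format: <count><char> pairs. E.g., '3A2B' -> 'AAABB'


Expanding each <count><char> pair:
  7B -> 'BBBBBBB'
  7B -> 'BBBBBBB'
  6B -> 'BBBBBB'
  9B -> 'BBBBBBBBB'
  1H -> 'H'
  5B -> 'BBBBB'
  6H -> 'HHHHHH'

Decoded = BBBBBBBBBBBBBBBBBBBBBBBBBBBBBHBBBBBHHHHHH


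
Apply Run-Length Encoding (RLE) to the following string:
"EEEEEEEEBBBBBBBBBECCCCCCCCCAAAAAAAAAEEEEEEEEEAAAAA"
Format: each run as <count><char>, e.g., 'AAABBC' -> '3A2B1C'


Scanning runs left to right:
  i=0: run of 'E' x 8 -> '8E'
  i=8: run of 'B' x 9 -> '9B'
  i=17: run of 'E' x 1 -> '1E'
  i=18: run of 'C' x 9 -> '9C'
  i=27: run of 'A' x 9 -> '9A'
  i=36: run of 'E' x 9 -> '9E'
  i=45: run of 'A' x 5 -> '5A'

RLE = 8E9B1E9C9A9E5A


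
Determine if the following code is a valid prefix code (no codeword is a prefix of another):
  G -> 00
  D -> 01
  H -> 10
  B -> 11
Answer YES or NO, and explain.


Checking each pair (does one codeword prefix another?):
  G='00' vs D='01': no prefix
  G='00' vs H='10': no prefix
  G='00' vs B='11': no prefix
  D='01' vs G='00': no prefix
  D='01' vs H='10': no prefix
  D='01' vs B='11': no prefix
  H='10' vs G='00': no prefix
  H='10' vs D='01': no prefix
  H='10' vs B='11': no prefix
  B='11' vs G='00': no prefix
  B='11' vs D='01': no prefix
  B='11' vs H='10': no prefix
No violation found over all pairs.

YES -- this is a valid prefix code. No codeword is a prefix of any other codeword.


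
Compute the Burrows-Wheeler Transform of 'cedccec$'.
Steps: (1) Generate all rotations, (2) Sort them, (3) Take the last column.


Rotations (sorted):
  0: $cedccec -> last char: c
  1: c$cedcce -> last char: e
  2: ccec$ced -> last char: d
  3: cec$cedc -> last char: c
  4: cedccec$ -> last char: $
  5: dccec$ce -> last char: e
  6: ec$cedcc -> last char: c
  7: edccec$c -> last char: c


BWT = cedc$ecc


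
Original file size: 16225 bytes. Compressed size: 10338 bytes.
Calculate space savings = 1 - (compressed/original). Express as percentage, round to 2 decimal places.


ratio = compressed/original = 10338/16225 = 0.637165
savings = 1 - ratio = 1 - 0.637165 = 0.362835
as a percentage: 0.362835 * 100 = 36.28%

Space savings = 1 - 10338/16225 = 36.28%


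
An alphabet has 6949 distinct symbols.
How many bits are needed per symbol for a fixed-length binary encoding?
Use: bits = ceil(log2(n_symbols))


log2(6949) = 12.7626
Bracket: 2^12 = 4096 < 6949 <= 2^13 = 8192
So ceil(log2(6949)) = 13

bits = ceil(log2(6949)) = ceil(12.7626) = 13 bits


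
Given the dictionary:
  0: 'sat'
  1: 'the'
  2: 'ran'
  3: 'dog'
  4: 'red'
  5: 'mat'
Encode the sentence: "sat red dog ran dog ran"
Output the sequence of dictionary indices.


Look up each word in the dictionary:
  'sat' -> 0
  'red' -> 4
  'dog' -> 3
  'ran' -> 2
  'dog' -> 3
  'ran' -> 2

Encoded: [0, 4, 3, 2, 3, 2]


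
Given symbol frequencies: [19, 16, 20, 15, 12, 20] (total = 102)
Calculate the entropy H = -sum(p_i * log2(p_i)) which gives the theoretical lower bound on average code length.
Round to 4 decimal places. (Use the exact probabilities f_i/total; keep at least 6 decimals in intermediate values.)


Per-symbol terms -p_i * log2(p_i) with p_i = f_i/102:
  p = 19/102 = 0.186275: log2(p) = -2.424498, -p*log2(p) = 0.451622
  p = 16/102 = 0.156863: log2(p) = -2.672425, -p*log2(p) = 0.419204
  p = 20/102 = 0.196078: log2(p) = -2.350497, -p*log2(p) = 0.460882
  p = 15/102 = 0.147059: log2(p) = -2.765535, -p*log2(p) = 0.406696
  p = 12/102 = 0.117647: log2(p) = -3.087463, -p*log2(p) = 0.363231
  p = 20/102 = 0.196078: log2(p) = -2.350497, -p*log2(p) = 0.460882
H = 0.451622 + 0.419204 + 0.460882 + 0.406696 + 0.363231 + 0.460882 = 2.562517

H = 2.5625 bits/symbol


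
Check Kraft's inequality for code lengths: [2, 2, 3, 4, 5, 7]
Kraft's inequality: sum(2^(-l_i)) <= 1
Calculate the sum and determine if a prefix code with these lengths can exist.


Sum = 2^(-2) + 2^(-2) + 2^(-3) + 2^(-4) + 2^(-5) + 2^(-7)
    = 0.25 + 0.25 + 0.125 + 0.0625 + 0.03125 + 0.0078125
    = 93/128 = 0.7265625
Since 0.7265625 <= 1, Kraft's inequality IS satisfied.
A prefix code with these lengths CAN exist.

Kraft sum = 0.7265625. Satisfied.


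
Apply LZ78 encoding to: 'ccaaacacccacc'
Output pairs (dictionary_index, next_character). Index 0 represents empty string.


LZ78 encoding steps:
Dictionary: {0: ''}
Step 1: w='' (idx 0), next='c' -> output (0, 'c'), add 'c' as idx 1
Step 2: w='c' (idx 1), next='a' -> output (1, 'a'), add 'ca' as idx 2
Step 3: w='' (idx 0), next='a' -> output (0, 'a'), add 'a' as idx 3
Step 4: w='a' (idx 3), next='c' -> output (3, 'c'), add 'ac' as idx 4
Step 5: w='ac' (idx 4), next='c' -> output (4, 'c'), add 'acc' as idx 5
Step 6: w='ca' (idx 2), next='c' -> output (2, 'c'), add 'cac' as idx 6
Step 7: w='c' (idx 1), end of input -> output (1, '')


Encoded: [(0, 'c'), (1, 'a'), (0, 'a'), (3, 'c'), (4, 'c'), (2, 'c'), (1, '')]


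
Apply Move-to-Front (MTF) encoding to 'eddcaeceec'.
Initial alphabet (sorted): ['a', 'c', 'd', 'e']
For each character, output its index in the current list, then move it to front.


MTF encoding:
'e': index 3 in ['a', 'c', 'd', 'e'] -> ['e', 'a', 'c', 'd']
'd': index 3 in ['e', 'a', 'c', 'd'] -> ['d', 'e', 'a', 'c']
'd': index 0 in ['d', 'e', 'a', 'c'] -> ['d', 'e', 'a', 'c']
'c': index 3 in ['d', 'e', 'a', 'c'] -> ['c', 'd', 'e', 'a']
'a': index 3 in ['c', 'd', 'e', 'a'] -> ['a', 'c', 'd', 'e']
'e': index 3 in ['a', 'c', 'd', 'e'] -> ['e', 'a', 'c', 'd']
'c': index 2 in ['e', 'a', 'c', 'd'] -> ['c', 'e', 'a', 'd']
'e': index 1 in ['c', 'e', 'a', 'd'] -> ['e', 'c', 'a', 'd']
'e': index 0 in ['e', 'c', 'a', 'd'] -> ['e', 'c', 'a', 'd']
'c': index 1 in ['e', 'c', 'a', 'd'] -> ['c', 'e', 'a', 'd']


Output: [3, 3, 0, 3, 3, 3, 2, 1, 0, 1]


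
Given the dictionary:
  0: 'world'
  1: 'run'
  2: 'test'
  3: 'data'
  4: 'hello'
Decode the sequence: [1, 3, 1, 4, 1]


Look up each index in the dictionary:
  1 -> 'run'
  3 -> 'data'
  1 -> 'run'
  4 -> 'hello'
  1 -> 'run'

Decoded: "run data run hello run"


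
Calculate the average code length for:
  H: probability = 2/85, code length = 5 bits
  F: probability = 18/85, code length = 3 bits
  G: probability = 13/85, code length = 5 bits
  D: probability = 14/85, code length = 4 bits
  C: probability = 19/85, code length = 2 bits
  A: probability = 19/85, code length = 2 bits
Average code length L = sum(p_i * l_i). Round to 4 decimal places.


Weighted contributions p_i * l_i:
  H: (2/85) * 5 = 10/85
  F: (18/85) * 3 = 54/85
  G: (13/85) * 5 = 65/85
  D: (14/85) * 4 = 56/85
  C: (19/85) * 2 = 38/85
  A: (19/85) * 2 = 38/85
Sum = (10 + 54 + 65 + 56 + 38 + 38)/85 = 261/85

L = 261/85 = 3.0706 bits/symbol


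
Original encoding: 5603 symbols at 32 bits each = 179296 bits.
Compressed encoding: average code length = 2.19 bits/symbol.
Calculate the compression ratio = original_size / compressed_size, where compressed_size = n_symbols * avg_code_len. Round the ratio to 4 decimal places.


original_size = n_symbols * orig_bits = 5603 * 32 = 179296 bits
compressed_size = n_symbols * avg_code_len = 5603 * 2.19 = 12270.57 bits
ratio = original_size / compressed_size = 179296 / 12270.57 = 14.6119

Compression ratio = 14.6119


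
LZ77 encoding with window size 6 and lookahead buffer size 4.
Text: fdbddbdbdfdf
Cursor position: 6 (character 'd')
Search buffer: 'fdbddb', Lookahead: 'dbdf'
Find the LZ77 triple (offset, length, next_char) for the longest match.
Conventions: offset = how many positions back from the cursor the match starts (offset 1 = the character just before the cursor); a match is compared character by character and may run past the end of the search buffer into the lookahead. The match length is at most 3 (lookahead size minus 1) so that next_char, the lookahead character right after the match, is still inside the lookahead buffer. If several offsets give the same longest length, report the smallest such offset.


Try each offset into the search buffer:
  offset=1 (pos 5, char 'b'): match length 0
  offset=2 (pos 4, char 'd'): match length 3
  offset=3 (pos 3, char 'd'): match length 1
  offset=4 (pos 2, char 'b'): match length 0
  offset=5 (pos 1, char 'd'): match length 3
  offset=6 (pos 0, char 'f'): match length 0
Longest match has length 3, found at offsets 2, 5; take the smallest, offset 2.
next_char = character at position 6 + 3 = 9 -> 'f'

Best match: offset=2, length=3 (matching 'dbd' starting at position 4)
LZ77 triple: (2, 3, 'f')


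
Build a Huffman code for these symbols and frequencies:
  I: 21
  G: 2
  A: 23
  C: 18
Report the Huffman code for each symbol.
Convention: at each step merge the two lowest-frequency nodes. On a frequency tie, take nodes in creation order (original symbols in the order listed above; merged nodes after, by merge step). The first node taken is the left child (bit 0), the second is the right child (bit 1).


Huffman tree construction:
Step 1: Merge G(2) + C(18) = 20
Step 2: Merge (G+C)(20) + I(21) = 41
Step 3: Merge A(23) + ((G+C)+I)(41) = 64
Read each symbol's code off the tree from the root (left child = 0, right child = 1).

Codes:
  I: 11 (length 2)
  G: 100 (length 3)
  A: 0 (length 1)
  C: 101 (length 3)
Average code length: 125/64 = 1.9531 bits/symbol


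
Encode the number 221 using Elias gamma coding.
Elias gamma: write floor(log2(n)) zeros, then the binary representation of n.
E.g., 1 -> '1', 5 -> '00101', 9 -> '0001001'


num_bits = floor(log2(221)) + 1 = 8
leading_zeros = num_bits - 1 = 7
binary(221) = 11011101

Elias gamma(221) = '0000000' + '11011101' = 000000011011101 (15 bits)


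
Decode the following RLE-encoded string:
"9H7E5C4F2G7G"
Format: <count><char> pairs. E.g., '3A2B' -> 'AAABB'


Expanding each <count><char> pair:
  9H -> 'HHHHHHHHH'
  7E -> 'EEEEEEE'
  5C -> 'CCCCC'
  4F -> 'FFFF'
  2G -> 'GG'
  7G -> 'GGGGGGG'

Decoded = HHHHHHHHHEEEEEEECCCCCFFFFGGGGGGGGG


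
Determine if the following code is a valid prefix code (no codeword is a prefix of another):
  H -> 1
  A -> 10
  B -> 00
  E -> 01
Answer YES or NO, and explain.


Checking each pair (does one codeword prefix another?):
  H='1' vs A='10': prefix -- VIOLATION

NO -- this is NOT a valid prefix code. H (1) is a prefix of A (10).


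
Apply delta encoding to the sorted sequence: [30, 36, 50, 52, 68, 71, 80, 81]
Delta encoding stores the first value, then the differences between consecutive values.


First value: 30
Deltas:
  36 - 30 = 6
  50 - 36 = 14
  52 - 50 = 2
  68 - 52 = 16
  71 - 68 = 3
  80 - 71 = 9
  81 - 80 = 1


Delta encoded: [30, 6, 14, 2, 16, 3, 9, 1]


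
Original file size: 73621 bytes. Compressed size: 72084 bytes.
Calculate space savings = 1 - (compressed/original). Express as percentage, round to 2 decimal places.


ratio = compressed/original = 72084/73621 = 0.979123
savings = 1 - ratio = 1 - 0.979123 = 0.020877
as a percentage: 0.020877 * 100 = 2.09%

Space savings = 1 - 72084/73621 = 2.09%


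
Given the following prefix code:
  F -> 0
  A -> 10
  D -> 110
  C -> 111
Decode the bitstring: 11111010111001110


Decoding step by step:
Bits 111 -> C
Bits 110 -> D
Bits 10 -> A
Bits 111 -> C
Bits 0 -> F
Bits 0 -> F
Bits 111 -> C
Bits 0 -> F


Decoded message: CDACFFCF


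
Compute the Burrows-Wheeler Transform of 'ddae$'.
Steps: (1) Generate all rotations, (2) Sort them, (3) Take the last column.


Rotations (sorted):
  0: $ddae -> last char: e
  1: ae$dd -> last char: d
  2: dae$d -> last char: d
  3: ddae$ -> last char: $
  4: e$dda -> last char: a


BWT = edd$a


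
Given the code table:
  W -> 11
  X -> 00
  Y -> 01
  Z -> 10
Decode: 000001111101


Decoding:
00 -> X
00 -> X
01 -> Y
11 -> W
11 -> W
01 -> Y


Result: XXYWWY


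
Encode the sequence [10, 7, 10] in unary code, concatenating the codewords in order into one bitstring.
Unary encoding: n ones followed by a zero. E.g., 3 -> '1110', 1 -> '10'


Encode each number as n ones followed by a terminating 0:
  10 -> 11111111110 (11 bits)
  7 -> 11111110 (8 bits)
  10 -> 11111111110 (11 bits)
Total length = 11 + 8 + 11 = 30 bits.

Unary([10, 7, 10]) = 111111111101111111011111111110 (30 bits)


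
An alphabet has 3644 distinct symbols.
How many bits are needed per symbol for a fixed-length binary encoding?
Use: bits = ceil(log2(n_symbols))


log2(3644) = 11.8313
Bracket: 2^11 = 2048 < 3644 <= 2^12 = 4096
So ceil(log2(3644)) = 12

bits = ceil(log2(3644)) = ceil(11.8313) = 12 bits


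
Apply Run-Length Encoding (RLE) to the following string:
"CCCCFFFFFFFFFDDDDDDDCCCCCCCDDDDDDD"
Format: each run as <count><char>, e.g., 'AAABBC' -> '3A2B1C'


Scanning runs left to right:
  i=0: run of 'C' x 4 -> '4C'
  i=4: run of 'F' x 9 -> '9F'
  i=13: run of 'D' x 7 -> '7D'
  i=20: run of 'C' x 7 -> '7C'
  i=27: run of 'D' x 7 -> '7D'

RLE = 4C9F7D7C7D


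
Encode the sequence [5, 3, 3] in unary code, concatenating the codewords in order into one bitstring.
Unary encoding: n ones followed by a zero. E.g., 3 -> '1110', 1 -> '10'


Encode each number as n ones followed by a terminating 0:
  5 -> 111110 (6 bits)
  3 -> 1110 (4 bits)
  3 -> 1110 (4 bits)
Total length = 6 + 4 + 4 = 14 bits.

Unary([5, 3, 3]) = 11111011101110 (14 bits)


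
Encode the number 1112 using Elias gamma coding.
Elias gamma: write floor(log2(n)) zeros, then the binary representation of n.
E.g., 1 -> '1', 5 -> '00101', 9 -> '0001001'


num_bits = floor(log2(1112)) + 1 = 11
leading_zeros = num_bits - 1 = 10
binary(1112) = 10001011000

Elias gamma(1112) = '0000000000' + '10001011000' = 000000000010001011000 (21 bits)


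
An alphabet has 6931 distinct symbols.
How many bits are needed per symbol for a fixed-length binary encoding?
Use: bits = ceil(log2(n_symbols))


log2(6931) = 12.7588
Bracket: 2^12 = 4096 < 6931 <= 2^13 = 8192
So ceil(log2(6931)) = 13

bits = ceil(log2(6931)) = ceil(12.7588) = 13 bits


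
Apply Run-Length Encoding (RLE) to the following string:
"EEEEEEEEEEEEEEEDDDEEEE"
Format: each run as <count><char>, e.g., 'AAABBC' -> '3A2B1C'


Scanning runs left to right:
  i=0: run of 'E' x 15 -> '15E'
  i=15: run of 'D' x 3 -> '3D'
  i=18: run of 'E' x 4 -> '4E'

RLE = 15E3D4E


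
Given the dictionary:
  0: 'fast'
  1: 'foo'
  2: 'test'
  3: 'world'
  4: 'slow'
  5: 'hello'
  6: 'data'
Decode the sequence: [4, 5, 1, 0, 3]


Look up each index in the dictionary:
  4 -> 'slow'
  5 -> 'hello'
  1 -> 'foo'
  0 -> 'fast'
  3 -> 'world'

Decoded: "slow hello foo fast world"


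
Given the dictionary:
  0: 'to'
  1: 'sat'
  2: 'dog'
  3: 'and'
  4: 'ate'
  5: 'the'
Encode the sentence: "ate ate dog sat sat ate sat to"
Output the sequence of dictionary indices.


Look up each word in the dictionary:
  'ate' -> 4
  'ate' -> 4
  'dog' -> 2
  'sat' -> 1
  'sat' -> 1
  'ate' -> 4
  'sat' -> 1
  'to' -> 0

Encoded: [4, 4, 2, 1, 1, 4, 1, 0]


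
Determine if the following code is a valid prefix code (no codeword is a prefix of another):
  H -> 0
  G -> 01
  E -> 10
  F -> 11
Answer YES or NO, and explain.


Checking each pair (does one codeword prefix another?):
  H='0' vs G='01': prefix -- VIOLATION

NO -- this is NOT a valid prefix code. H (0) is a prefix of G (01).


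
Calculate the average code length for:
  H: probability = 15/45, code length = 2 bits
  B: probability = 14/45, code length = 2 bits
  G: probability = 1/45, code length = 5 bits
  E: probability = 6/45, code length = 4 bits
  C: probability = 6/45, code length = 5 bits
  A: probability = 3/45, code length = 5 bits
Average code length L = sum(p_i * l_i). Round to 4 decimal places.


Weighted contributions p_i * l_i:
  H: (15/45) * 2 = 30/45
  B: (14/45) * 2 = 28/45
  G: (1/45) * 5 = 5/45
  E: (6/45) * 4 = 24/45
  C: (6/45) * 5 = 30/45
  A: (3/45) * 5 = 15/45
Sum = (30 + 28 + 5 + 24 + 30 + 15)/45 = 132/45

L = 132/45 = 2.9333 bits/symbol


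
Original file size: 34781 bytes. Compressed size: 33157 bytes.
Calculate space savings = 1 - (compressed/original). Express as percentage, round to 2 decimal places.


ratio = compressed/original = 33157/34781 = 0.953308
savings = 1 - ratio = 1 - 0.953308 = 0.046692
as a percentage: 0.046692 * 100 = 4.67%

Space savings = 1 - 33157/34781 = 4.67%


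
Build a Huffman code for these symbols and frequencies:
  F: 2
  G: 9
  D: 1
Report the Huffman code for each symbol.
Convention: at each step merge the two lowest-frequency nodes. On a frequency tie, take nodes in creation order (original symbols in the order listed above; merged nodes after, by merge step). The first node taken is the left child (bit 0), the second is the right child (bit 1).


Huffman tree construction:
Step 1: Merge D(1) + F(2) = 3
Step 2: Merge (D+F)(3) + G(9) = 12
Read each symbol's code off the tree from the root (left child = 0, right child = 1).

Codes:
  F: 01 (length 2)
  G: 1 (length 1)
  D: 00 (length 2)
Average code length: 15/12 = 1.2500 bits/symbol


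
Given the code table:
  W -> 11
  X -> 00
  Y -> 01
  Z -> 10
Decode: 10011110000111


Decoding:
10 -> Z
01 -> Y
11 -> W
10 -> Z
00 -> X
01 -> Y
11 -> W


Result: ZYWZXYW


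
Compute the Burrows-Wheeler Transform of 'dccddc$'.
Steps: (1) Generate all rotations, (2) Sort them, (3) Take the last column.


Rotations (sorted):
  0: $dccddc -> last char: c
  1: c$dccdd -> last char: d
  2: ccddc$d -> last char: d
  3: cddc$dc -> last char: c
  4: dc$dccd -> last char: d
  5: dccddc$ -> last char: $
  6: ddc$dcc -> last char: c


BWT = cddcd$c


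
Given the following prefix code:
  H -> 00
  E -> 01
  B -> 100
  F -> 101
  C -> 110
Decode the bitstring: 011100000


Decoding step by step:
Bits 01 -> E
Bits 110 -> C
Bits 00 -> H
Bits 00 -> H


Decoded message: ECHH


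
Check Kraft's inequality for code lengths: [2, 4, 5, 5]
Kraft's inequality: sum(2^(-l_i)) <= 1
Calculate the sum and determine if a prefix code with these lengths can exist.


Sum = 2^(-2) + 2^(-4) + 2^(-5) + 2^(-5)
    = 0.25 + 0.0625 + 0.03125 + 0.03125
    = 12/32 = 0.375
Since 0.375 <= 1, Kraft's inequality IS satisfied.
A prefix code with these lengths CAN exist.

Kraft sum = 0.375. Satisfied.


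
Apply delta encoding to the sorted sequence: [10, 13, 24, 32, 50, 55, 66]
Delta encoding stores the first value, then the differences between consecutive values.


First value: 10
Deltas:
  13 - 10 = 3
  24 - 13 = 11
  32 - 24 = 8
  50 - 32 = 18
  55 - 50 = 5
  66 - 55 = 11


Delta encoded: [10, 3, 11, 8, 18, 5, 11]


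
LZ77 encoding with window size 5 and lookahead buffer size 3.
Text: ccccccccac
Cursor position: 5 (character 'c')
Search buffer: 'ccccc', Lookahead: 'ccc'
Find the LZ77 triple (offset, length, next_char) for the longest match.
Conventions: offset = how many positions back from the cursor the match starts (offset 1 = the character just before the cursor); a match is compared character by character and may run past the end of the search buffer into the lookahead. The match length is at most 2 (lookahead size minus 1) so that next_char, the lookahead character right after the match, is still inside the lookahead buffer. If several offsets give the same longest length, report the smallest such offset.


Try each offset into the search buffer:
  offset=1 (pos 4, char 'c'): match length 2
  offset=2 (pos 3, char 'c'): match length 2
  offset=3 (pos 2, char 'c'): match length 2
  offset=4 (pos 1, char 'c'): match length 2
  offset=5 (pos 0, char 'c'): match length 2
Longest match has length 2, found at offsets 1, 2, 3, 4, 5; take the smallest, offset 1.
next_char = character at position 5 + 2 = 7 -> 'c'

Best match: offset=1, length=2 (matching 'cc' starting at position 4)
LZ77 triple: (1, 2, 'c')


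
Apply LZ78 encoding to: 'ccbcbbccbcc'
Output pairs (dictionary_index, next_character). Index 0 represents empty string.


LZ78 encoding steps:
Dictionary: {0: ''}
Step 1: w='' (idx 0), next='c' -> output (0, 'c'), add 'c' as idx 1
Step 2: w='c' (idx 1), next='b' -> output (1, 'b'), add 'cb' as idx 2
Step 3: w='cb' (idx 2), next='b' -> output (2, 'b'), add 'cbb' as idx 3
Step 4: w='c' (idx 1), next='c' -> output (1, 'c'), add 'cc' as idx 4
Step 5: w='' (idx 0), next='b' -> output (0, 'b'), add 'b' as idx 5
Step 6: w='cc' (idx 4), end of input -> output (4, '')


Encoded: [(0, 'c'), (1, 'b'), (2, 'b'), (1, 'c'), (0, 'b'), (4, '')]


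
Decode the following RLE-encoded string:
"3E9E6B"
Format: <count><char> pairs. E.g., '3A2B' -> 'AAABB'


Expanding each <count><char> pair:
  3E -> 'EEE'
  9E -> 'EEEEEEEEE'
  6B -> 'BBBBBB'

Decoded = EEEEEEEEEEEEBBBBBB


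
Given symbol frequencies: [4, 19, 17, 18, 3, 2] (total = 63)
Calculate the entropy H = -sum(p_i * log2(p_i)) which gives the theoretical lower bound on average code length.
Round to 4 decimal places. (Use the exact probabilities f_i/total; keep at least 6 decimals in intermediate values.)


Per-symbol terms -p_i * log2(p_i) with p_i = f_i/63:
  p = 4/63 = 0.063492: log2(p) = -3.977280, -p*log2(p) = 0.252526
  p = 19/63 = 0.301587: log2(p) = -1.729352, -p*log2(p) = 0.521551
  p = 17/63 = 0.269841: log2(p) = -1.889817, -p*log2(p) = 0.509951
  p = 18/63 = 0.285714: log2(p) = -1.807355, -p*log2(p) = 0.516387
  p = 3/63 = 0.047619: log2(p) = -4.392317, -p*log2(p) = 0.209158
  p = 2/63 = 0.031746: log2(p) = -4.977280, -p*log2(p) = 0.158009
H = 0.252526 + 0.521551 + 0.509951 + 0.516387 + 0.209158 + 0.158009 = 2.167582

H = 2.1676 bits/symbol


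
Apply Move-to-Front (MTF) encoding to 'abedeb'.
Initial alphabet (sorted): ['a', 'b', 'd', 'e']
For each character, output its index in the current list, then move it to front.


MTF encoding:
'a': index 0 in ['a', 'b', 'd', 'e'] -> ['a', 'b', 'd', 'e']
'b': index 1 in ['a', 'b', 'd', 'e'] -> ['b', 'a', 'd', 'e']
'e': index 3 in ['b', 'a', 'd', 'e'] -> ['e', 'b', 'a', 'd']
'd': index 3 in ['e', 'b', 'a', 'd'] -> ['d', 'e', 'b', 'a']
'e': index 1 in ['d', 'e', 'b', 'a'] -> ['e', 'd', 'b', 'a']
'b': index 2 in ['e', 'd', 'b', 'a'] -> ['b', 'e', 'd', 'a']


Output: [0, 1, 3, 3, 1, 2]


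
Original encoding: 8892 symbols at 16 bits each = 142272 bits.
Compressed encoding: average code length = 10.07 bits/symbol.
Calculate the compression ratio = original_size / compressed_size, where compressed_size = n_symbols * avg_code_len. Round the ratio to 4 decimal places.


original_size = n_symbols * orig_bits = 8892 * 16 = 142272 bits
compressed_size = n_symbols * avg_code_len = 8892 * 10.07 = 89542.44 bits
ratio = original_size / compressed_size = 142272 / 89542.44 = 1.5889

Compression ratio = 1.5889


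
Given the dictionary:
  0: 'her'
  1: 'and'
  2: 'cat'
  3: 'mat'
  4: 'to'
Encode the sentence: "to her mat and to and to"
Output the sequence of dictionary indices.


Look up each word in the dictionary:
  'to' -> 4
  'her' -> 0
  'mat' -> 3
  'and' -> 1
  'to' -> 4
  'and' -> 1
  'to' -> 4

Encoded: [4, 0, 3, 1, 4, 1, 4]


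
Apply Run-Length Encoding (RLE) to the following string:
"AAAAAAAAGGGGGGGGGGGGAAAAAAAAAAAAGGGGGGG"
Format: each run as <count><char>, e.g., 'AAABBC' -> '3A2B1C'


Scanning runs left to right:
  i=0: run of 'A' x 8 -> '8A'
  i=8: run of 'G' x 12 -> '12G'
  i=20: run of 'A' x 12 -> '12A'
  i=32: run of 'G' x 7 -> '7G'

RLE = 8A12G12A7G


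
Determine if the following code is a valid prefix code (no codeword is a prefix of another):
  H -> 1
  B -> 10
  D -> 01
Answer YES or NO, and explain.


Checking each pair (does one codeword prefix another?):
  H='1' vs B='10': prefix -- VIOLATION

NO -- this is NOT a valid prefix code. H (1) is a prefix of B (10).


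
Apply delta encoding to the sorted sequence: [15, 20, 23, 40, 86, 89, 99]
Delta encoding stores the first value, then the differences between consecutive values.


First value: 15
Deltas:
  20 - 15 = 5
  23 - 20 = 3
  40 - 23 = 17
  86 - 40 = 46
  89 - 86 = 3
  99 - 89 = 10


Delta encoded: [15, 5, 3, 17, 46, 3, 10]


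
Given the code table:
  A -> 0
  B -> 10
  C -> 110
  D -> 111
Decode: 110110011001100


Decoding:
110 -> C
110 -> C
0 -> A
110 -> C
0 -> A
110 -> C
0 -> A


Result: CCACACA


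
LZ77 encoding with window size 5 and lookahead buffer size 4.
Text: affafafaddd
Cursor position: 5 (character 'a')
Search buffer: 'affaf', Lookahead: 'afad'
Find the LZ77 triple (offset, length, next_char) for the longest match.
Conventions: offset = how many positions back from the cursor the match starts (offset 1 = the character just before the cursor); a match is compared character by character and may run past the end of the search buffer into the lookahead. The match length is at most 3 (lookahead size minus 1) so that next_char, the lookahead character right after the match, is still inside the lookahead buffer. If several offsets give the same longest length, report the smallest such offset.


Try each offset into the search buffer:
  offset=1 (pos 4, char 'f'): match length 0
  offset=2 (pos 3, char 'a'): match length 3
  offset=3 (pos 2, char 'f'): match length 0
  offset=4 (pos 1, char 'f'): match length 0
  offset=5 (pos 0, char 'a'): match length 2
Longest match has length 3 at offset 2.
next_char = character at position 5 + 3 = 8 -> 'd'

Best match: offset=2, length=3 (matching 'afa' starting at position 3)
LZ77 triple: (2, 3, 'd')


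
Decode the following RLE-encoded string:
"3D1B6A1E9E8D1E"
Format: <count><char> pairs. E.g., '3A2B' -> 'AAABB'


Expanding each <count><char> pair:
  3D -> 'DDD'
  1B -> 'B'
  6A -> 'AAAAAA'
  1E -> 'E'
  9E -> 'EEEEEEEEE'
  8D -> 'DDDDDDDD'
  1E -> 'E'

Decoded = DDDBAAAAAAEEEEEEEEEEDDDDDDDDE


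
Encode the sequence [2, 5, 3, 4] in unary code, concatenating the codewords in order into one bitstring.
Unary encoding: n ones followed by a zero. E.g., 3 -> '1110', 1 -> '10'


Encode each number as n ones followed by a terminating 0:
  2 -> 110 (3 bits)
  5 -> 111110 (6 bits)
  3 -> 1110 (4 bits)
  4 -> 11110 (5 bits)
Total length = 3 + 6 + 4 + 5 = 18 bits.

Unary([2, 5, 3, 4]) = 110111110111011110 (18 bits)


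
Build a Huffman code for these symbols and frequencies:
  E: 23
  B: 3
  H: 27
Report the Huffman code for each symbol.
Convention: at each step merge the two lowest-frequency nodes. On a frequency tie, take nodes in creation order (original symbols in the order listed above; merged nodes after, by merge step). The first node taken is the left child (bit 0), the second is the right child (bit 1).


Huffman tree construction:
Step 1: Merge B(3) + E(23) = 26
Step 2: Merge (B+E)(26) + H(27) = 53
Read each symbol's code off the tree from the root (left child = 0, right child = 1).

Codes:
  E: 01 (length 2)
  B: 00 (length 2)
  H: 1 (length 1)
Average code length: 79/53 = 1.4906 bits/symbol


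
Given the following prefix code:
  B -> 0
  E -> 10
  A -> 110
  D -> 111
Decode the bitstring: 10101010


Decoding step by step:
Bits 10 -> E
Bits 10 -> E
Bits 10 -> E
Bits 10 -> E


Decoded message: EEEE


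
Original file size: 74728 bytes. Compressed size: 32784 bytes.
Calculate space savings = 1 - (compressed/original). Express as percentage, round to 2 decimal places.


ratio = compressed/original = 32784/74728 = 0.438711
savings = 1 - ratio = 1 - 0.438711 = 0.561289
as a percentage: 0.561289 * 100 = 56.13%

Space savings = 1 - 32784/74728 = 56.13%


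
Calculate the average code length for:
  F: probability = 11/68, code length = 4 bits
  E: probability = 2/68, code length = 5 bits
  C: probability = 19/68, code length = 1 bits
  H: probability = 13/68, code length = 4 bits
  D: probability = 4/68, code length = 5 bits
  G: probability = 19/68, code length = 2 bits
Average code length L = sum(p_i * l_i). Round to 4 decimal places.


Weighted contributions p_i * l_i:
  F: (11/68) * 4 = 44/68
  E: (2/68) * 5 = 10/68
  C: (19/68) * 1 = 19/68
  H: (13/68) * 4 = 52/68
  D: (4/68) * 5 = 20/68
  G: (19/68) * 2 = 38/68
Sum = (44 + 10 + 19 + 52 + 20 + 38)/68 = 183/68

L = 183/68 = 2.6912 bits/symbol


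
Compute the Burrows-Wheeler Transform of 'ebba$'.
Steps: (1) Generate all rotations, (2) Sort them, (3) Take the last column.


Rotations (sorted):
  0: $ebba -> last char: a
  1: a$ebb -> last char: b
  2: ba$eb -> last char: b
  3: bba$e -> last char: e
  4: ebba$ -> last char: $


BWT = abbe$


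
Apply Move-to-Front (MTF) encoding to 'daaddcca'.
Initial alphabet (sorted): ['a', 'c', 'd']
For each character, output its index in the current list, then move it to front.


MTF encoding:
'd': index 2 in ['a', 'c', 'd'] -> ['d', 'a', 'c']
'a': index 1 in ['d', 'a', 'c'] -> ['a', 'd', 'c']
'a': index 0 in ['a', 'd', 'c'] -> ['a', 'd', 'c']
'd': index 1 in ['a', 'd', 'c'] -> ['d', 'a', 'c']
'd': index 0 in ['d', 'a', 'c'] -> ['d', 'a', 'c']
'c': index 2 in ['d', 'a', 'c'] -> ['c', 'd', 'a']
'c': index 0 in ['c', 'd', 'a'] -> ['c', 'd', 'a']
'a': index 2 in ['c', 'd', 'a'] -> ['a', 'c', 'd']


Output: [2, 1, 0, 1, 0, 2, 0, 2]


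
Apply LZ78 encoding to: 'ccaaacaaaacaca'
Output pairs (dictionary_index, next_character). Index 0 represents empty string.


LZ78 encoding steps:
Dictionary: {0: ''}
Step 1: w='' (idx 0), next='c' -> output (0, 'c'), add 'c' as idx 1
Step 2: w='c' (idx 1), next='a' -> output (1, 'a'), add 'ca' as idx 2
Step 3: w='' (idx 0), next='a' -> output (0, 'a'), add 'a' as idx 3
Step 4: w='a' (idx 3), next='c' -> output (3, 'c'), add 'ac' as idx 4
Step 5: w='a' (idx 3), next='a' -> output (3, 'a'), add 'aa' as idx 5
Step 6: w='aa' (idx 5), next='c' -> output (5, 'c'), add 'aac' as idx 6
Step 7: w='ac' (idx 4), next='a' -> output (4, 'a'), add 'aca' as idx 7


Encoded: [(0, 'c'), (1, 'a'), (0, 'a'), (3, 'c'), (3, 'a'), (5, 'c'), (4, 'a')]


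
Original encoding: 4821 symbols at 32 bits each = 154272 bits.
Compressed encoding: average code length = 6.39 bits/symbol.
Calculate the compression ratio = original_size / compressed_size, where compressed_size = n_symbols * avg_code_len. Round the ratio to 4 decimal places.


original_size = n_symbols * orig_bits = 4821 * 32 = 154272 bits
compressed_size = n_symbols * avg_code_len = 4821 * 6.39 = 30806.19 bits
ratio = original_size / compressed_size = 154272 / 30806.19 = 5.0078

Compression ratio = 5.0078


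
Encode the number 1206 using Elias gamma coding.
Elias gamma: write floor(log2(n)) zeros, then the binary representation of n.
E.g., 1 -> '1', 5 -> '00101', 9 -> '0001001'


num_bits = floor(log2(1206)) + 1 = 11
leading_zeros = num_bits - 1 = 10
binary(1206) = 10010110110

Elias gamma(1206) = '0000000000' + '10010110110' = 000000000010010110110 (21 bits)


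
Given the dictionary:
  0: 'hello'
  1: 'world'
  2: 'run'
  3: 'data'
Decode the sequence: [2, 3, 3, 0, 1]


Look up each index in the dictionary:
  2 -> 'run'
  3 -> 'data'
  3 -> 'data'
  0 -> 'hello'
  1 -> 'world'

Decoded: "run data data hello world"


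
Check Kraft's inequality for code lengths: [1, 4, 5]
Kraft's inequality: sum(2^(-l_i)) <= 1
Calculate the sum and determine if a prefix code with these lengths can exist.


Sum = 2^(-1) + 2^(-4) + 2^(-5)
    = 0.5 + 0.0625 + 0.03125
    = 19/32 = 0.59375
Since 0.59375 <= 1, Kraft's inequality IS satisfied.
A prefix code with these lengths CAN exist.

Kraft sum = 0.59375. Satisfied.


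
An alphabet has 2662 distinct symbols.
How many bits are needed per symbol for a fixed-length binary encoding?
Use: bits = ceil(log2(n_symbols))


log2(2662) = 11.3783
Bracket: 2^11 = 2048 < 2662 <= 2^12 = 4096
So ceil(log2(2662)) = 12

bits = ceil(log2(2662)) = ceil(11.3783) = 12 bits


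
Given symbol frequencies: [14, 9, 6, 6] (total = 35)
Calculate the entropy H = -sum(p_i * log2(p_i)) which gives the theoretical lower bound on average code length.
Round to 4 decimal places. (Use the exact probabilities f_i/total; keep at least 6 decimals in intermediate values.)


Per-symbol terms -p_i * log2(p_i) with p_i = f_i/35:
  p = 14/35 = 0.400000: log2(p) = -1.321928, -p*log2(p) = 0.528771
  p = 9/35 = 0.257143: log2(p) = -1.959358, -p*log2(p) = 0.503835
  p = 6/35 = 0.171429: log2(p) = -2.544321, -p*log2(p) = 0.436169
  p = 6/35 = 0.171429: log2(p) = -2.544321, -p*log2(p) = 0.436169
H = 0.528771 + 0.503835 + 0.436169 + 0.436169 = 1.904944

H = 1.9049 bits/symbol


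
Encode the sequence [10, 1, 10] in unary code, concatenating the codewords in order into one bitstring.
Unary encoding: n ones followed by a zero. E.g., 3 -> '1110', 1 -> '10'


Encode each number as n ones followed by a terminating 0:
  10 -> 11111111110 (11 bits)
  1 -> 10 (2 bits)
  10 -> 11111111110 (11 bits)
Total length = 11 + 2 + 11 = 24 bits.

Unary([10, 1, 10]) = 111111111101011111111110 (24 bits)
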